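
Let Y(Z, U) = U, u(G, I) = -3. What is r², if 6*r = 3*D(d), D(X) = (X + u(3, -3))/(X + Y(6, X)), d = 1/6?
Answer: 289/16 ≈ 18.063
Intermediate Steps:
d = ⅙ ≈ 0.16667
D(X) = (-3 + X)/(2*X) (D(X) = (X - 3)/(X + X) = (-3 + X)/((2*X)) = (-3 + X)*(1/(2*X)) = (-3 + X)/(2*X))
r = -17/4 (r = (3*((-3 + ⅙)/(2*(⅙))))/6 = (3*((½)*6*(-17/6)))/6 = (3*(-17/2))/6 = (⅙)*(-51/2) = -17/4 ≈ -4.2500)
r² = (-17/4)² = 289/16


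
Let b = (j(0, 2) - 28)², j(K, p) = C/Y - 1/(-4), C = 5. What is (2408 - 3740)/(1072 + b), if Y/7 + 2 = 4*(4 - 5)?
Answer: -254016/352549 ≈ -0.72051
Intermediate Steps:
Y = -42 (Y = -14 + 7*(4*(4 - 5)) = -14 + 7*(4*(-1)) = -14 + 7*(-4) = -14 - 28 = -42)
j(K, p) = 11/84 (j(K, p) = 5/(-42) - 1/(-4) = 5*(-1/42) - 1*(-¼) = -5/42 + ¼ = 11/84)
b = 5480281/7056 (b = (11/84 - 28)² = (-2341/84)² = 5480281/7056 ≈ 776.68)
(2408 - 3740)/(1072 + b) = (2408 - 3740)/(1072 + 5480281/7056) = -1332/13044313/7056 = -1332*7056/13044313 = -254016/352549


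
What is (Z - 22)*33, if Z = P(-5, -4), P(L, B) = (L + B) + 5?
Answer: -858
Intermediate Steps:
P(L, B) = 5 + B + L (P(L, B) = (B + L) + 5 = 5 + B + L)
Z = -4 (Z = 5 - 4 - 5 = -4)
(Z - 22)*33 = (-4 - 22)*33 = -26*33 = -858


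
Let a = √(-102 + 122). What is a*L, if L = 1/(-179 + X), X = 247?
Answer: √5/34 ≈ 0.065767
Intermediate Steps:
a = 2*√5 (a = √20 = 2*√5 ≈ 4.4721)
L = 1/68 (L = 1/(-179 + 247) = 1/68 ≈ 0.014706)
a*L = (2*√5)*(1/68) = √5/34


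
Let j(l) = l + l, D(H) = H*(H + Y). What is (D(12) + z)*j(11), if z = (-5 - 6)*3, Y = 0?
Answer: 2442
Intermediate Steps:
z = -33 (z = -11*3 = -33)
D(H) = H² (D(H) = H*(H + 0) = H*H = H²)
j(l) = 2*l
(D(12) + z)*j(11) = (12² - 33)*(2*11) = (144 - 33)*22 = 111*22 = 2442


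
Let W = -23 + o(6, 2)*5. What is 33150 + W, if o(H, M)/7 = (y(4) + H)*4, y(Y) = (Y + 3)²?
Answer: 40827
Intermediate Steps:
y(Y) = (3 + Y)²
o(H, M) = 1372 + 28*H (o(H, M) = 7*(((3 + 4)² + H)*4) = 7*((7² + H)*4) = 7*((49 + H)*4) = 7*(196 + 4*H) = 1372 + 28*H)
W = 7677 (W = -23 + (1372 + 28*6)*5 = -23 + (1372 + 168)*5 = -23 + 1540*5 = -23 + 7700 = 7677)
33150 + W = 33150 + 7677 = 40827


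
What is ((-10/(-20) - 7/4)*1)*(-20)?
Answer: 25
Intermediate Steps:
((-10/(-20) - 7/4)*1)*(-20) = ((-10*(-1/20) - 7*¼)*1)*(-20) = ((½ - 7/4)*1)*(-20) = -5/4*1*(-20) = -5/4*(-20) = 25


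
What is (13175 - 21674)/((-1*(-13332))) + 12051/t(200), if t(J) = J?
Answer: 13247011/222200 ≈ 59.617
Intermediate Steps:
(13175 - 21674)/((-1*(-13332))) + 12051/t(200) = (13175 - 21674)/((-1*(-13332))) + 12051/200 = -8499/13332 + 12051*(1/200) = -8499*1/13332 + 12051/200 = -2833/4444 + 12051/200 = 13247011/222200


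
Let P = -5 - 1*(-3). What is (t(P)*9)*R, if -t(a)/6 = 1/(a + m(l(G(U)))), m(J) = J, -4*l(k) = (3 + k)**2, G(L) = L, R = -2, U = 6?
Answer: -432/89 ≈ -4.8539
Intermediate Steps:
P = -2 (P = -5 + 3 = -2)
l(k) = -(3 + k)**2/4
t(a) = -6/(-81/4 + a) (t(a) = -6/(a - (3 + 6)**2/4) = -6/(a - 1/4*9**2) = -6/(a - 1/4*81) = -6/(a - 81/4) = -6/(-81/4 + a))
(t(P)*9)*R = (-24/(-81 + 4*(-2))*9)*(-2) = (-24/(-81 - 8)*9)*(-2) = (-24/(-89)*9)*(-2) = (-24*(-1/89)*9)*(-2) = ((24/89)*9)*(-2) = (216/89)*(-2) = -432/89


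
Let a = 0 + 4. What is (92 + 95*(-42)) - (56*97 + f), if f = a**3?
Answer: -9394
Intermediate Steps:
a = 4
f = 64 (f = 4**3 = 64)
(92 + 95*(-42)) - (56*97 + f) = (92 + 95*(-42)) - (56*97 + 64) = (92 - 3990) - (5432 + 64) = -3898 - 1*5496 = -3898 - 5496 = -9394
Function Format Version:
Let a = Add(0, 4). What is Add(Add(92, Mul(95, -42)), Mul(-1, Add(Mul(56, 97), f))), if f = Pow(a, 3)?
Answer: -9394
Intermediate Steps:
a = 4
f = 64 (f = Pow(4, 3) = 64)
Add(Add(92, Mul(95, -42)), Mul(-1, Add(Mul(56, 97), f))) = Add(Add(92, Mul(95, -42)), Mul(-1, Add(Mul(56, 97), 64))) = Add(Add(92, -3990), Mul(-1, Add(5432, 64))) = Add(-3898, Mul(-1, 5496)) = Add(-3898, -5496) = -9394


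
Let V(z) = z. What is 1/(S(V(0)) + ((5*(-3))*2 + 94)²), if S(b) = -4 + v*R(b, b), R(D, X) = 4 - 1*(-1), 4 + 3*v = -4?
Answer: 3/12236 ≈ 0.00024518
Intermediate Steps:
v = -8/3 (v = -4/3 + (⅓)*(-4) = -4/3 - 4/3 = -8/3 ≈ -2.6667)
R(D, X) = 5 (R(D, X) = 4 + 1 = 5)
S(b) = -52/3 (S(b) = -4 - 8/3*5 = -4 - 40/3 = -52/3)
1/(S(V(0)) + ((5*(-3))*2 + 94)²) = 1/(-52/3 + ((5*(-3))*2 + 94)²) = 1/(-52/3 + (-15*2 + 94)²) = 1/(-52/3 + (-30 + 94)²) = 1/(-52/3 + 64²) = 1/(-52/3 + 4096) = 1/(12236/3) = 3/12236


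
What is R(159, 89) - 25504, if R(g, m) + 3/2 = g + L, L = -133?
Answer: -50959/2 ≈ -25480.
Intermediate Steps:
R(g, m) = -269/2 + g (R(g, m) = -3/2 + (g - 133) = -3/2 + (-133 + g) = -269/2 + g)
R(159, 89) - 25504 = (-269/2 + 159) - 25504 = 49/2 - 25504 = -50959/2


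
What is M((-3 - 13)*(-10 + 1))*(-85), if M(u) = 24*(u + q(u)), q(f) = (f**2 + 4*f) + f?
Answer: -44064000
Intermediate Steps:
q(f) = f**2 + 5*f
M(u) = 24*u + 24*u*(5 + u) (M(u) = 24*(u + u*(5 + u)) = 24*u + 24*u*(5 + u))
M((-3 - 13)*(-10 + 1))*(-85) = (24*((-3 - 13)*(-10 + 1))*(6 + (-3 - 13)*(-10 + 1)))*(-85) = (24*(-16*(-9))*(6 - 16*(-9)))*(-85) = (24*144*(6 + 144))*(-85) = (24*144*150)*(-85) = 518400*(-85) = -44064000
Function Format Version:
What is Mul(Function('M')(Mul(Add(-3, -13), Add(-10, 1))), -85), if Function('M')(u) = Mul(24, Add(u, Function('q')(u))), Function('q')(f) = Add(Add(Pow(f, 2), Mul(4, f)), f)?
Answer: -44064000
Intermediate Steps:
Function('q')(f) = Add(Pow(f, 2), Mul(5, f))
Function('M')(u) = Add(Mul(24, u), Mul(24, u, Add(5, u))) (Function('M')(u) = Mul(24, Add(u, Mul(u, Add(5, u)))) = Add(Mul(24, u), Mul(24, u, Add(5, u))))
Mul(Function('M')(Mul(Add(-3, -13), Add(-10, 1))), -85) = Mul(Mul(24, Mul(Add(-3, -13), Add(-10, 1)), Add(6, Mul(Add(-3, -13), Add(-10, 1)))), -85) = Mul(Mul(24, Mul(-16, -9), Add(6, Mul(-16, -9))), -85) = Mul(Mul(24, 144, Add(6, 144)), -85) = Mul(Mul(24, 144, 150), -85) = Mul(518400, -85) = -44064000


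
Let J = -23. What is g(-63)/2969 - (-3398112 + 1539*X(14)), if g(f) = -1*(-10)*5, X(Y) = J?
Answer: 10194088271/2969 ≈ 3.4335e+6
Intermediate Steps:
X(Y) = -23
g(f) = 50 (g(f) = 10*5 = 50)
g(-63)/2969 - (-3398112 + 1539*X(14)) = 50/2969 - 1539/(1/(-23 - 2208)) = 50*(1/2969) - 1539/(1/(-2231)) = 50/2969 - 1539/(-1/2231) = 50/2969 - 1539*(-2231) = 50/2969 + 3433509 = 10194088271/2969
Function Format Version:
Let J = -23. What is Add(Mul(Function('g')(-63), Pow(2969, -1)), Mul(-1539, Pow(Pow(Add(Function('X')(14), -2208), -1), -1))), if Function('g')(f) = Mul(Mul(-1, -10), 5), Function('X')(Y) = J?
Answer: Rational(10194088271, 2969) ≈ 3.4335e+6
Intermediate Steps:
Function('X')(Y) = -23
Function('g')(f) = 50 (Function('g')(f) = Mul(10, 5) = 50)
Add(Mul(Function('g')(-63), Pow(2969, -1)), Mul(-1539, Pow(Pow(Add(Function('X')(14), -2208), -1), -1))) = Add(Mul(50, Pow(2969, -1)), Mul(-1539, Pow(Pow(Add(-23, -2208), -1), -1))) = Add(Mul(50, Rational(1, 2969)), Mul(-1539, Pow(Pow(-2231, -1), -1))) = Add(Rational(50, 2969), Mul(-1539, Pow(Rational(-1, 2231), -1))) = Add(Rational(50, 2969), Mul(-1539, -2231)) = Add(Rational(50, 2969), 3433509) = Rational(10194088271, 2969)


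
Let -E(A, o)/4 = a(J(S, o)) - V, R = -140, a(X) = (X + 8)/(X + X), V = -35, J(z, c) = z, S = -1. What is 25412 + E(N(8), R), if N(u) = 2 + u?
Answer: 25286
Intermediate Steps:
a(X) = (8 + X)/(2*X) (a(X) = (8 + X)/((2*X)) = (8 + X)*(1/(2*X)) = (8 + X)/(2*X))
E(A, o) = -126 (E(A, o) = -4*((½)*(8 - 1)/(-1) - 1*(-35)) = -4*((½)*(-1)*7 + 35) = -4*(-7/2 + 35) = -4*63/2 = -126)
25412 + E(N(8), R) = 25412 - 126 = 25286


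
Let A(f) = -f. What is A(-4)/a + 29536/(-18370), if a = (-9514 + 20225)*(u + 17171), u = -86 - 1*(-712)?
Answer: -2815130277516/1750878381395 ≈ -1.6078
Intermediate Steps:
u = 626 (u = -86 + 712 = 626)
a = 190623667 (a = (-9514 + 20225)*(626 + 17171) = 10711*17797 = 190623667)
A(-4)/a + 29536/(-18370) = -1*(-4)/190623667 + 29536/(-18370) = 4*(1/190623667) + 29536*(-1/18370) = 4/190623667 - 14768/9185 = -2815130277516/1750878381395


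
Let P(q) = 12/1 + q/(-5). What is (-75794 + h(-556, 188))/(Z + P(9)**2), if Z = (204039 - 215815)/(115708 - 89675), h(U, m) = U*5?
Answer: -51137923550/67417433 ≈ -758.53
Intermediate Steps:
h(U, m) = 5*U
P(q) = 12 - q/5 (P(q) = 12*1 + q*(-1/5) = 12 - q/5)
Z = -11776/26033 ≈ -0.45235
(-75794 + h(-556, 188))/(Z + P(9)**2) = (-75794 + 5*(-556))/(-11776/26033 + (12 - 1/5*9)**2) = (-75794 - 2780)/(-11776/26033 + (12 - 9/5)**2) = -78574/(-11776/26033 + (51/5)**2) = -78574/(-11776/26033 + 2601/25) = -78574/67417433/650825 = -78574*650825/67417433 = -51137923550/67417433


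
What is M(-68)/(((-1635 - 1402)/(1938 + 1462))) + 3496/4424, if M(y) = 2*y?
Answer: 257034369/1679461 ≈ 153.05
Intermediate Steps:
M(-68)/(((-1635 - 1402)/(1938 + 1462))) + 3496/4424 = (2*(-68))/(((-1635 - 1402)/(1938 + 1462))) + 3496/4424 = -136/((-3037/3400)) + 3496*(1/4424) = -136/((-3037*1/3400)) + 437/553 = -136/(-3037/3400) + 437/553 = -136*(-3400/3037) + 437/553 = 462400/3037 + 437/553 = 257034369/1679461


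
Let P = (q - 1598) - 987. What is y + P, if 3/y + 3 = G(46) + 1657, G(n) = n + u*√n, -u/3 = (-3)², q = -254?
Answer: -4054750937/1428233 + 81*√46/2856466 ≈ -2839.0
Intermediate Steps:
u = -27 (u = -3*(-3)² = -3*9 = -27)
G(n) = n - 27*√n
P = -2839 (P = (-254 - 1598) - 987 = -1852 - 987 = -2839)
y = 3/(1700 - 27*√46) (y = 3/(-3 + ((46 - 27*√46) + 1657)) = 3/(-3 + (1703 - 27*√46)) = 3/(1700 - 27*√46) ≈ 0.0019777)
y + P = (2550/1428233 + 81*√46/2856466) - 2839 = -4054750937/1428233 + 81*√46/2856466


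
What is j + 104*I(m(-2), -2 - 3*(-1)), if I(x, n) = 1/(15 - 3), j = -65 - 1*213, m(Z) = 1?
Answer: -808/3 ≈ -269.33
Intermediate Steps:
j = -278 (j = -65 - 213 = -278)
I(x, n) = 1/12
j + 104*I(m(-2), -2 - 3*(-1)) = -278 + 104*(1/12) = -278 + 26/3 = -808/3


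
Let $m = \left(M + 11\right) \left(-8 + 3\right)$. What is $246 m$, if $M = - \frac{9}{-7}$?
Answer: $- \frac{105780}{7} \approx -15111.0$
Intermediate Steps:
$M = \frac{9}{7}$ ($M = \left(-9\right) \left(- \frac{1}{7}\right) = \frac{9}{7} \approx 1.2857$)
$m = - \frac{430}{7}$ ($m = \left(\frac{9}{7} + 11\right) \left(-8 + 3\right) = \frac{86}{7} \left(-5\right) = - \frac{430}{7} \approx -61.429$)
$246 m = 246 \left(- \frac{430}{7}\right) = - \frac{105780}{7}$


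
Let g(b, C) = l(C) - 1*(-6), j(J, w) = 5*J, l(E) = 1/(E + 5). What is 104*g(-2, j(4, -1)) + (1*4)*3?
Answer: 16004/25 ≈ 640.16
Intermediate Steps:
l(E) = 1/(5 + E)
g(b, C) = 6 + 1/(5 + C) (g(b, C) = 1/(5 + C) - 1*(-6) = 1/(5 + C) + 6 = 6 + 1/(5 + C))
104*g(-2, j(4, -1)) + (1*4)*3 = 104*((31 + 6*(5*4))/(5 + 5*4)) + (1*4)*3 = 104*((31 + 6*20)/(5 + 20)) + 4*3 = 104*((31 + 120)/25) + 12 = 104*((1/25)*151) + 12 = 104*(151/25) + 12 = 15704/25 + 12 = 16004/25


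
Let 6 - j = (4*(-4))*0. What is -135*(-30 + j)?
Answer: 3240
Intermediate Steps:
j = 6 (j = 6 - 4*(-4)*0 = 6 - (-16)*0 = 6 - 1*0 = 6 + 0 = 6)
-135*(-30 + j) = -135*(-30 + 6) = -135*(-24) = 3240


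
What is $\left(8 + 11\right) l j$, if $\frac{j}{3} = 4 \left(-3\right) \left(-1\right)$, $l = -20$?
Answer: $-13680$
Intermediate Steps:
$j = 36$ ($j = 3 \cdot 4 \left(-3\right) \left(-1\right) = 3 \left(\left(-12\right) \left(-1\right)\right) = 3 \cdot 12 = 36$)
$\left(8 + 11\right) l j = \left(8 + 11\right) \left(-20\right) 36 = 19 \left(-20\right) 36 = \left(-380\right) 36 = -13680$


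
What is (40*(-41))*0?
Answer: 0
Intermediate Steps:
(40*(-41))*0 = -1640*0 = 0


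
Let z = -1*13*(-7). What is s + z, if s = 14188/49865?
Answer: 4551903/49865 ≈ 91.285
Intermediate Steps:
s = 14188/49865 (s = 14188*(1/49865) = 14188/49865 ≈ 0.28453)
z = 91 (z = -13*(-7) = 91)
s + z = 14188/49865 + 91 = 4551903/49865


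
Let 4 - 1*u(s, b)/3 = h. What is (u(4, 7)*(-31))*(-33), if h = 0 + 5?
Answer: -3069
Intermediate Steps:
h = 5
u(s, b) = -3 (u(s, b) = 12 - 3*5 = 12 - 15 = -3)
(u(4, 7)*(-31))*(-33) = -3*(-31)*(-33) = 93*(-33) = -3069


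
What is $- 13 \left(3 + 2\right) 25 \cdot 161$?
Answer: $-261625$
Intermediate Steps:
$- 13 \left(3 + 2\right) 25 \cdot 161 = \left(-13\right) 5 \cdot 25 \cdot 161 = \left(-65\right) 25 \cdot 161 = \left(-1625\right) 161 = -261625$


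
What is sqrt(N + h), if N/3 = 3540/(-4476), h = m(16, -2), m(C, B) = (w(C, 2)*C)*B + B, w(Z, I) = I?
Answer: I*sqrt(9512619)/373 ≈ 8.2688*I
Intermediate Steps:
m(C, B) = B + 2*B*C (m(C, B) = (2*C)*B + B = 2*B*C + B = B + 2*B*C)
h = -66 (h = -2*(1 + 2*16) = -2*(1 + 32) = -2*33 = -66)
N = -885/373 (N = 3*(3540/(-4476)) = 3*(3540*(-1/4476)) = 3*(-295/373) = -885/373 ≈ -2.3727)
sqrt(N + h) = sqrt(-885/373 - 66) = sqrt(-25503/373) = I*sqrt(9512619)/373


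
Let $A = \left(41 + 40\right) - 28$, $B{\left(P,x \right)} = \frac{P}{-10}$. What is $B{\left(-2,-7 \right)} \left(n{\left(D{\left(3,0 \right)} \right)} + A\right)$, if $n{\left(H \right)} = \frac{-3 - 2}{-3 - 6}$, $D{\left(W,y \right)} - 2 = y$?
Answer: $\frac{482}{45} \approx 10.711$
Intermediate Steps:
$D{\left(W,y \right)} = 2 + y$
$B{\left(P,x \right)} = - \frac{P}{10}$ ($B{\left(P,x \right)} = P \left(- \frac{1}{10}\right) = - \frac{P}{10}$)
$n{\left(H \right)} = \frac{5}{9}$ ($n{\left(H \right)} = - \frac{5}{-9} = \left(-5\right) \left(- \frac{1}{9}\right) = \frac{5}{9}$)
$A = 53$ ($A = 81 - 28 = 53$)
$B{\left(-2,-7 \right)} \left(n{\left(D{\left(3,0 \right)} \right)} + A\right) = \left(- \frac{1}{10}\right) \left(-2\right) \left(\frac{5}{9} + 53\right) = \frac{1}{5} \cdot \frac{482}{9} = \frac{482}{45}$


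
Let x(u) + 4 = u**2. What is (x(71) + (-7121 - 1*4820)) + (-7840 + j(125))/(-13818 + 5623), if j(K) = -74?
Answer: -56570366/8195 ≈ -6903.0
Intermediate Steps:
x(u) = -4 + u**2
(x(71) + (-7121 - 1*4820)) + (-7840 + j(125))/(-13818 + 5623) = ((-4 + 71**2) + (-7121 - 1*4820)) + (-7840 - 74)/(-13818 + 5623) = ((-4 + 5041) + (-7121 - 4820)) - 7914/(-8195) = (5037 - 11941) - 7914*(-1/8195) = -6904 + 7914/8195 = -56570366/8195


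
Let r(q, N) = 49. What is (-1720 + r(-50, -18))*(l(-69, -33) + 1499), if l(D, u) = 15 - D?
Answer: -2645193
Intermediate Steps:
(-1720 + r(-50, -18))*(l(-69, -33) + 1499) = (-1720 + 49)*((15 - 1*(-69)) + 1499) = -1671*((15 + 69) + 1499) = -1671*(84 + 1499) = -1671*1583 = -2645193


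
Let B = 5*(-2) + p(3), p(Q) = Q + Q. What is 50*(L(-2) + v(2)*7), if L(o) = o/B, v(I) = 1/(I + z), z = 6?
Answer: 275/4 ≈ 68.750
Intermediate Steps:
p(Q) = 2*Q
v(I) = 1/(6 + I) (v(I) = 1/(I + 6) = 1/(6 + I))
B = -4 (B = 5*(-2) + 2*3 = -10 + 6 = -4)
L(o) = -o/4 (L(o) = o/(-4) = o*(-¼) = -o/4)
50*(L(-2) + v(2)*7) = 50*(-¼*(-2) + 7/(6 + 2)) = 50*(½ + 7/8) = 50*(11/8) = 275/4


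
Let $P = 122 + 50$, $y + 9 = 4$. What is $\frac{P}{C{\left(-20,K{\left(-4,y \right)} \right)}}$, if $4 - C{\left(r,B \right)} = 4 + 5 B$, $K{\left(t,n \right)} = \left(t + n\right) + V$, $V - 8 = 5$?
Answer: $- \frac{43}{5} \approx -8.6$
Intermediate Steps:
$y = -5$ ($y = -9 + 4 = -5$)
$V = 13$ ($V = 8 + 5 = 13$)
$K{\left(t,n \right)} = 13 + n + t$ ($K{\left(t,n \right)} = \left(t + n\right) + 13 = \left(n + t\right) + 13 = 13 + n + t$)
$C{\left(r,B \right)} = - 5 B$ ($C{\left(r,B \right)} = 4 - \left(4 + 5 B\right) = - 5 B$)
$P = 172$
$\frac{P}{C{\left(-20,K{\left(-4,y \right)} \right)}} = \frac{172}{\left(-5\right) \left(13 - 5 - 4\right)} = \frac{172}{\left(-5\right) 4} = \frac{172}{-20} = 172 \left(- \frac{1}{20}\right) = - \frac{43}{5}$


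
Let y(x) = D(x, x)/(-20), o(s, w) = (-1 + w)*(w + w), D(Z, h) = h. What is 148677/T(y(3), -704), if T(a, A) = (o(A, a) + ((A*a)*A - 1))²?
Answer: 5947080000/221075593069321 ≈ 2.6901e-5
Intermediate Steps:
o(s, w) = 2*w*(-1 + w) (o(s, w) = (-1 + w)*(2*w) = 2*w*(-1 + w))
y(x) = -x/20 (y(x) = x/(-20) = x*(-1/20) = -x/20)
T(a, A) = (-1 + a*A² + 2*a*(-1 + a))² (T(a, A) = (2*a*(-1 + a) + ((A*a)*A - 1))² = (2*a*(-1 + a) + (a*A² - 1))² = (2*a*(-1 + a) + (-1 + a*A²))² = (-1 + a*A² + 2*a*(-1 + a))²)
148677/T(y(3), -704) = 148677/((-1 - 1/20*3*(-704)² + 2*(-1/20*3)*(-1 - 1/20*3))²) = 148677/((-1 - 3/20*495616 + 2*(-3/20)*(-1 - 3/20))²) = 148677/((-1 - 371712/5 + 2*(-3/20)*(-23/20))²) = 148677/((-1 - 371712/5 + 69/200)²) = 148677/((-14868611/200)²) = 148677/(221075593069321/40000) = 148677*(40000/221075593069321) = 5947080000/221075593069321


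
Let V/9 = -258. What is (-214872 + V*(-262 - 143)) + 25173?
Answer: 750711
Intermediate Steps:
V = -2322 (V = 9*(-258) = -2322)
(-214872 + V*(-262 - 143)) + 25173 = (-214872 - 2322*(-262 - 143)) + 25173 = (-214872 - 2322*(-405)) + 25173 = (-214872 + 940410) + 25173 = 725538 + 25173 = 750711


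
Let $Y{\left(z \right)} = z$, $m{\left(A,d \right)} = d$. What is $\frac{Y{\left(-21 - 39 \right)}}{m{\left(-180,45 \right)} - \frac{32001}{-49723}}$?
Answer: $- \frac{248615}{189128} \approx -1.3145$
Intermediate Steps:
$\frac{Y{\left(-21 - 39 \right)}}{m{\left(-180,45 \right)} - \frac{32001}{-49723}} = \frac{-21 - 39}{45 - \frac{32001}{-49723}} = - \frac{60}{45 - 32001 \left(- \frac{1}{49723}\right)} = - \frac{60}{45 - - \frac{32001}{49723}} = - \frac{60}{45 + \frac{32001}{49723}} = - \frac{60}{\frac{2269536}{49723}} = \left(-60\right) \frac{49723}{2269536} = - \frac{248615}{189128}$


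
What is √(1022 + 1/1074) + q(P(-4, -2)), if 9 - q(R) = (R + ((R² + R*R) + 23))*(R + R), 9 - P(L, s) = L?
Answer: -9715 + √1178853546/1074 ≈ -9683.0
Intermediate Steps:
P(L, s) = 9 - L
q(R) = 9 - 2*R*(23 + R + 2*R²) (q(R) = 9 - (R + ((R² + R*R) + 23))*(R + R) = 9 - (R + ((R² + R²) + 23))*2*R = 9 - (R + (2*R² + 23))*2*R = 9 - (R + (23 + 2*R²))*2*R = 9 - (23 + R + 2*R²)*2*R = 9 - 2*R*(23 + R + 2*R²))
√(1022 + 1/1074) + q(P(-4, -2)) = √(1022 + 1/1074) + (9 - 46*(9 - 1*(-4)) - 4*(9 - 1*(-4))³ - 2*(9 - 1*(-4))²) = √(1022 + 1/1074) + (9 - 46*(9 + 4) - 4*(9 + 4)³ - 2*(9 + 4)²) = √(1097629/1074) + (9 - 46*13 - 4*13³ - 2*13²) = √1178853546/1074 + (9 - 598 - 4*2197 - 2*169) = √1178853546/1074 + (9 - 598 - 8788 - 338) = √1178853546/1074 - 9715 = -9715 + √1178853546/1074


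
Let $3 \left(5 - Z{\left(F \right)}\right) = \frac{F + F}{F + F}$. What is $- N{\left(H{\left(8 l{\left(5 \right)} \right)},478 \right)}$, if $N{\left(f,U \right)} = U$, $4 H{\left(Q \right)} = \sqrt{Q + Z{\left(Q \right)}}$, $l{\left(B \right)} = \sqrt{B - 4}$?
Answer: $-478$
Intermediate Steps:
$l{\left(B \right)} = \sqrt{-4 + B}$
$Z{\left(F \right)} = \frac{14}{3}$ ($Z{\left(F \right)} = 5 - \frac{\left(F + F\right) \frac{1}{F + F}}{3} = 5 - \frac{2 F \frac{1}{2 F}}{3} = 5 - \frac{1}{3} = \frac{14}{3}$)
$H{\left(Q \right)} = \frac{\sqrt{\frac{14}{3} + Q}}{4}$ ($H{\left(Q \right)} = \frac{\sqrt{Q + \frac{14}{3}}}{4} = \frac{\sqrt{\frac{14}{3} + Q}}{4}$)
$- N{\left(H{\left(8 l{\left(5 \right)} \right)},478 \right)} = \left(-1\right) 478 = -478$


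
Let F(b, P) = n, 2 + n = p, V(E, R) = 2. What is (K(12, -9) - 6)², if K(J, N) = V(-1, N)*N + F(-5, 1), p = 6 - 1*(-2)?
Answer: 324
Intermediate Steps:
p = 8 (p = 6 + 2 = 8)
n = 6 (n = -2 + 8 = 6)
F(b, P) = 6
K(J, N) = 6 + 2*N (K(J, N) = 2*N + 6 = 6 + 2*N)
(K(12, -9) - 6)² = ((6 + 2*(-9)) - 6)² = ((6 - 18) - 6)² = (-12 - 6)² = (-18)² = 324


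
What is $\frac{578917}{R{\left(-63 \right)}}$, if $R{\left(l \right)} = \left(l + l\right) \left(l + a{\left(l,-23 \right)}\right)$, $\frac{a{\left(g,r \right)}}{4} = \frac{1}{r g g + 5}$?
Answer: $\frac{26422350797}{362298510} \approx 72.93$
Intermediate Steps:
$a{\left(g,r \right)} = \frac{4}{5 + r g^{2}}$ ($a{\left(g,r \right)} = \frac{4}{r g g + 5} = \frac{4}{g r g + 5} = \frac{4}{r g^{2} + 5} = \frac{4}{5 + r g^{2}}$)
$R{\left(l \right)} = 2 l \left(l + \frac{4}{5 - 23 l^{2}}\right)$ ($R{\left(l \right)} = \left(l + l\right) \left(l + \frac{4}{5 - 23 l^{2}}\right) = 2 l \left(l + \frac{4}{5 - 23 l^{2}}\right)$)
$\frac{578917}{R{\left(-63 \right)}} = \frac{578917}{2 \left(-63\right) \frac{1}{-5 + 23 \left(-63\right)^{2}} \left(-4 - 63 \left(-5 + 23 \left(-63\right)^{2}\right)\right)} = \frac{578917}{2 \left(-63\right) \frac{1}{-5 + 23 \cdot 3969} \left(-4 - 63 \left(-5 + 23 \cdot 3969\right)\right)} = \frac{578917}{2 \left(-63\right) \frac{1}{-5 + 91287} \left(-4 - 63 \left(-5 + 91287\right)\right)} = \frac{578917}{2 \left(-63\right) \frac{1}{91282} \left(-4 - 5750766\right)} = \frac{578917}{2 \left(-63\right) \frac{1}{91282} \left(-5750770\right)} = \frac{578917}{\frac{362298510}{45641}} = 578917 \cdot \frac{45641}{362298510} = \frac{26422350797}{362298510}$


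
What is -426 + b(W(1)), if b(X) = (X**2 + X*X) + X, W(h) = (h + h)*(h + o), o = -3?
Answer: -398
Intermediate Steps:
W(h) = 2*h*(-3 + h) (W(h) = (h + h)*(h - 3) = (2*h)*(-3 + h) = 2*h*(-3 + h))
b(X) = X + 2*X**2 (b(X) = (X**2 + X**2) + X = 2*X**2 + X = X + 2*X**2)
-426 + b(W(1)) = -426 + (2*1*(-3 + 1))*(1 + 2*(2*1*(-3 + 1))) = -426 + (2*1*(-2))*(1 + 2*(2*1*(-2))) = -426 - 4*(1 + 2*(-4)) = -426 - 4*(1 - 8) = -426 - 4*(-7) = -426 + 28 = -398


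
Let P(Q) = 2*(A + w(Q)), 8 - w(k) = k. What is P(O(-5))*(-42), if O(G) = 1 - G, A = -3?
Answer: 84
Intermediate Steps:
w(k) = 8 - k
P(Q) = 10 - 2*Q (P(Q) = 2*(-3 + (8 - Q)) = 2*(5 - Q) = 10 - 2*Q)
P(O(-5))*(-42) = (10 - 2*(1 - 1*(-5)))*(-42) = (10 - 2*(1 + 5))*(-42) = (10 - 2*6)*(-42) = (10 - 12)*(-42) = -2*(-42) = 84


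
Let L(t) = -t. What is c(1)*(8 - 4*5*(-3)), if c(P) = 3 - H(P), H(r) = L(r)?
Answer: 272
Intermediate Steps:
H(r) = -r
c(P) = 3 + P (c(P) = 3 - (-1)*P = 3 + P)
c(1)*(8 - 4*5*(-3)) = (3 + 1)*(8 - 4*5*(-3)) = 4*(8 - 20*(-3)) = 4*(8 + 60) = 4*68 = 272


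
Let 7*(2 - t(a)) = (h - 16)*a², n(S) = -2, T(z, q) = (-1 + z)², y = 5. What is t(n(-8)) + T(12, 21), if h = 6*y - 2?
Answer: 813/7 ≈ 116.14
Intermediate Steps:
h = 28 (h = 6*5 - 2 = 30 - 2 = 28)
t(a) = 2 - 12*a²/7 (t(a) = 2 - (28 - 16)*a²/7 = 2 - 12*a²/7)
t(n(-8)) + T(12, 21) = (2 - 12/7*(-2)²) + (-1 + 12)² = (2 - 12/7*4) + 11² = (2 - 48/7) + 121 = -34/7 + 121 = 813/7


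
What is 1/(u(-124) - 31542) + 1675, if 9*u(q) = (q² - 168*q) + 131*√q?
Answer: 51374390259085/30671278432 - 1179*I*√31/30671278432 ≈ 1675.0 - 2.1402e-7*I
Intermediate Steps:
u(q) = -56*q/3 + q²/9 + 131*√q/9 (u(q) = ((q² - 168*q) + 131*√q)/9 = (q² - 168*q + 131*√q)/9 = -56*q/3 + q²/9 + 131*√q/9)
1/(u(-124) - 31542) + 1675 = 1/((-56/3*(-124) + (⅑)*(-124)² + 131*√(-124)/9) - 31542) + 1675 = 1/((6944/3 + (⅑)*15376 + 131*(2*I*√31)/9) - 31542) + 1675 = 1/((6944/3 + 15376/9 + 262*I*√31/9) - 31542) + 1675 = 1/((36208/9 + 262*I*√31/9) - 31542) + 1675 = 1/(-247670/9 + 262*I*√31/9) + 1675 = 1675 + 1/(-247670/9 + 262*I*√31/9)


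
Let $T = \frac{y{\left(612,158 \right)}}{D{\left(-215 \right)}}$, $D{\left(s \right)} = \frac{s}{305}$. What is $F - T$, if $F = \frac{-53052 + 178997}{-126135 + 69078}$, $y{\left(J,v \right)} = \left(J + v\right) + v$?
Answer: $\frac{3224467021}{2453451} \approx 1314.3$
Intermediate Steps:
$y{\left(J,v \right)} = J + 2 v$
$D{\left(s \right)} = \frac{s}{305}$ ($D{\left(s \right)} = s \frac{1}{305} = \frac{s}{305}$)
$T = - \frac{56608}{43}$ ($T = \frac{612 + 2 \cdot 158}{\frac{1}{305} \left(-215\right)} = \frac{612 + 316}{- \frac{43}{61}} = 928 \left(- \frac{61}{43}\right) = - \frac{56608}{43} \approx -1316.5$)
$F = - \frac{125945}{57057}$ ($F = \frac{125945}{-57057} = 125945 \left(- \frac{1}{57057}\right) = - \frac{125945}{57057} \approx -2.2074$)
$F - T = - \frac{125945}{57057} - - \frac{56608}{43} = - \frac{125945}{57057} + \frac{56608}{43} = \frac{3224467021}{2453451}$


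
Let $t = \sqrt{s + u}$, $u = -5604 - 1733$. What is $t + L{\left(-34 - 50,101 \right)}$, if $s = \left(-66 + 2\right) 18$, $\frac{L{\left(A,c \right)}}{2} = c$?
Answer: $202 + i \sqrt{8489} \approx 202.0 + 92.136 i$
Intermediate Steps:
$L{\left(A,c \right)} = 2 c$
$s = -1152$ ($s = \left(-64\right) 18 = -1152$)
$u = -7337$
$t = i \sqrt{8489}$ ($t = \sqrt{-1152 - 7337} = \sqrt{-8489} = i \sqrt{8489} \approx 92.136 i$)
$t + L{\left(-34 - 50,101 \right)} = i \sqrt{8489} + 2 \cdot 101 = i \sqrt{8489} + 202 = 202 + i \sqrt{8489}$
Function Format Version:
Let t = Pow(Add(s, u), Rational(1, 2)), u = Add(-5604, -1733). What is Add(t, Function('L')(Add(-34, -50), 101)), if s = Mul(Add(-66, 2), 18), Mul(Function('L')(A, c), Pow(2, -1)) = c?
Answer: Add(202, Mul(I, Pow(8489, Rational(1, 2)))) ≈ Add(202.00, Mul(92.136, I))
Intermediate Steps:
Function('L')(A, c) = Mul(2, c)
s = -1152 (s = Mul(-64, 18) = -1152)
u = -7337
t = Mul(I, Pow(8489, Rational(1, 2))) (t = Pow(Add(-1152, -7337), Rational(1, 2)) = Pow(-8489, Rational(1, 2)) = Mul(I, Pow(8489, Rational(1, 2))) ≈ Mul(92.136, I))
Add(t, Function('L')(Add(-34, -50), 101)) = Add(Mul(I, Pow(8489, Rational(1, 2))), Mul(2, 101)) = Add(Mul(I, Pow(8489, Rational(1, 2))), 202) = Add(202, Mul(I, Pow(8489, Rational(1, 2))))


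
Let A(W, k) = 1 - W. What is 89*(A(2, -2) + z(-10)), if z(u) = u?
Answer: -979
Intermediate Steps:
89*(A(2, -2) + z(-10)) = 89*((1 - 1*2) - 10) = 89*((1 - 2) - 10) = 89*(-1 - 10) = 89*(-11) = -979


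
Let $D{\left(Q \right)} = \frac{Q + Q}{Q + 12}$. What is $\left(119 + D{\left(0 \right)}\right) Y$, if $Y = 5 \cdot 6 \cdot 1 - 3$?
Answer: $3213$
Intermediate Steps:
$Y = 27$ ($Y = 5 \cdot 6 - 3 = 30 - 3 = 27$)
$D{\left(Q \right)} = \frac{2 Q}{12 + Q}$
$\left(119 + D{\left(0 \right)}\right) Y = \left(119 + 2 \cdot 0 \frac{1}{12 + 0}\right) 27 = \left(119 + 2 \cdot 0 \cdot \frac{1}{12}\right) 27 = \left(119 + 0\right) 27 = 119 \cdot 27 = 3213$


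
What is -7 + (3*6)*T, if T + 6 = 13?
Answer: 119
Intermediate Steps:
T = 7 (T = -6 + 13 = 7)
-7 + (3*6)*T = -7 + (3*6)*7 = -7 + 18*7 = -7 + 126 = 119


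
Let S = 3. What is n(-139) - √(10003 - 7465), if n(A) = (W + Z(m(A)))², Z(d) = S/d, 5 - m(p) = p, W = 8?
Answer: 148225/2304 - 3*√282 ≈ 13.955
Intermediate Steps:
m(p) = 5 - p
Z(d) = 3/d
n(A) = (8 + 3/(5 - A))²
n(-139) - √(10003 - 7465) = (-43 + 8*(-139))²/(-5 - 139)² - √(10003 - 7465) = (-43 - 1112)²/(-144)² - √2538 = (-1155)²*(1/20736) - 3*√282 = 1334025*(1/20736) - 3*√282 = 148225/2304 - 3*√282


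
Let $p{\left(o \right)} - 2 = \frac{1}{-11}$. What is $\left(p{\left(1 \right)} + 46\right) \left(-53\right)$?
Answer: $- \frac{27931}{11} \approx -2539.2$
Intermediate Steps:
$p{\left(o \right)} = \frac{21}{11}$ ($p{\left(o \right)} = 2 + \frac{1}{-11} = 2 - \frac{1}{11} = \frac{21}{11}$)
$\left(p{\left(1 \right)} + 46\right) \left(-53\right) = \left(\frac{21}{11} + 46\right) \left(-53\right) = \frac{527}{11} \left(-53\right) = - \frac{27931}{11}$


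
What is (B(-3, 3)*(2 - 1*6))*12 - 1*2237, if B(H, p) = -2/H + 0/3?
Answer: -2269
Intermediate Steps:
B(H, p) = -2/H (B(H, p) = -2/H + 0*(⅓) = -2/H + 0 = -2/H)
(B(-3, 3)*(2 - 1*6))*12 - 1*2237 = ((-2/(-3))*(2 - 1*6))*12 - 1*2237 = ((-2*(-⅓))*(2 - 6))*12 - 2237 = ((⅔)*(-4))*12 - 2237 = -8/3*12 - 2237 = -32 - 2237 = -2269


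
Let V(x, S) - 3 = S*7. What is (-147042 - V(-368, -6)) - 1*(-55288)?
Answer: -91715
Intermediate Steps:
V(x, S) = 3 + 7*S (V(x, S) = 3 + S*7 = 3 + 7*S)
(-147042 - V(-368, -6)) - 1*(-55288) = (-147042 - (3 + 7*(-6))) - 1*(-55288) = (-147042 - (3 - 42)) + 55288 = (-147042 - 1*(-39)) + 55288 = (-147042 + 39) + 55288 = -147003 + 55288 = -91715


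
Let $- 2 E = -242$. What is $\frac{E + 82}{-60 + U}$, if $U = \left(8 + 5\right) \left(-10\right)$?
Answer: $- \frac{203}{190} \approx -1.0684$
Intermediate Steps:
$U = -130$ ($U = 13 \left(-10\right) = -130$)
$E = 121$ ($E = \left(- \frac{1}{2}\right) \left(-242\right) = 121$)
$\frac{E + 82}{-60 + U} = \frac{121 + 82}{-60 - 130} = \frac{203}{-190} = 203 \left(- \frac{1}{190}\right) = - \frac{203}{190}$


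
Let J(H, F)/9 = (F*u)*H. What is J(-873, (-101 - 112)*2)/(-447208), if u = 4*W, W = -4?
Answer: 6694164/55901 ≈ 119.75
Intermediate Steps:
u = -16 (u = 4*(-4) = -16)
J(H, F) = -144*F*H (J(H, F) = 9*((F*(-16))*H) = 9*((-16*F)*H) = 9*(-16*F*H) = -144*F*H)
J(-873, (-101 - 112)*2)/(-447208) = -144*(-101 - 112)*2*(-873)/(-447208) = -144*(-213*2)*(-873)*(-1/447208) = -144*(-426)*(-873)*(-1/447208) = -53553312*(-1/447208) = 6694164/55901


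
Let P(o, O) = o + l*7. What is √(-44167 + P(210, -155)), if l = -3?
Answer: I*√43978 ≈ 209.71*I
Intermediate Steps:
P(o, O) = -21 + o (P(o, O) = o - 3*7 = o - 21 = -21 + o)
√(-44167 + P(210, -155)) = √(-44167 + (-21 + 210)) = √(-44167 + 189) = √(-43978) = I*√43978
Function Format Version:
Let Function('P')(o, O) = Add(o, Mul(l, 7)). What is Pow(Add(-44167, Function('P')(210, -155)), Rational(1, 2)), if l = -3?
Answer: Mul(I, Pow(43978, Rational(1, 2))) ≈ Mul(209.71, I)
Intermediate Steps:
Function('P')(o, O) = Add(-21, o) (Function('P')(o, O) = Add(o, Mul(-3, 7)) = Add(o, -21) = Add(-21, o))
Pow(Add(-44167, Function('P')(210, -155)), Rational(1, 2)) = Pow(Add(-44167, Add(-21, 210)), Rational(1, 2)) = Pow(Add(-44167, 189), Rational(1, 2)) = Pow(-43978, Rational(1, 2)) = Mul(I, Pow(43978, Rational(1, 2)))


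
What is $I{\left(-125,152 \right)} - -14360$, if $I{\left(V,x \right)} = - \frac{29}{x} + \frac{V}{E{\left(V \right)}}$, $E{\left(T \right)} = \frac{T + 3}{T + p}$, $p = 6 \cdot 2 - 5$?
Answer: $\frac{132023151}{9272} \approx 14239.0$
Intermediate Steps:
$p = 7$ ($p = 12 - 5 = 7$)
$E{\left(T \right)} = \frac{3 + T}{7 + T}$ ($E{\left(T \right)} = \frac{T + 3}{T + 7} = \frac{3 + T}{7 + T}$)
$I{\left(V,x \right)} = - \frac{29}{x} + \frac{V \left(7 + V\right)}{3 + V}$ ($I{\left(V,x \right)} = - \frac{29}{x} + \frac{V}{\frac{1}{7 + V} \left(3 + V\right)} = - \frac{29}{x} + V \frac{7 + V}{3 + V} = - \frac{29}{x} + \frac{V \left(7 + V\right)}{3 + V}$)
$I{\left(-125,152 \right)} - -14360 = \frac{-87 - -3625 - 19000 \left(7 - 125\right)}{152 \left(3 - 125\right)} - -14360 = \frac{-87 + 3625 - 19000 \left(-118\right)}{152 \left(-122\right)} + 14360 = \frac{1}{152} \left(- \frac{1}{122}\right) \left(-87 + 3625 + 2242000\right) + 14360 = \frac{1}{152} \left(- \frac{1}{122}\right) 2245538 + 14360 = - \frac{1122769}{9272} + 14360 = \frac{132023151}{9272}$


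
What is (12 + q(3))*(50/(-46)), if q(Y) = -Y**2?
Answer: -75/23 ≈ -3.2609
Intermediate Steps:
(12 + q(3))*(50/(-46)) = (12 - 1*3**2)*(50/(-46)) = (12 - 1*9)*(50*(-1/46)) = (12 - 9)*(-25/23) = 3*(-25/23) = -75/23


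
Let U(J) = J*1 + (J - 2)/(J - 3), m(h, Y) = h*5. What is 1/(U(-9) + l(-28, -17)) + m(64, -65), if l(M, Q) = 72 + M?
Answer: 137932/431 ≈ 320.03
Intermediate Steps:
m(h, Y) = 5*h
U(J) = J + (-2 + J)/(-3 + J)
1/(U(-9) + l(-28, -17)) + m(64, -65) = 1/((-2 + (-9)² - 2*(-9))/(-3 - 9) + (72 - 28)) + 5*64 = 1/((-2 + 81 + 18)/(-12) + 44) + 320 = 1/(-1/12*97 + 44) + 320 = 1/(-97/12 + 44) + 320 = 1/(431/12) + 320 = 12/431 + 320 = 137932/431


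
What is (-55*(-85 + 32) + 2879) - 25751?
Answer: -19957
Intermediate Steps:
(-55*(-85 + 32) + 2879) - 25751 = (-55*(-53) + 2879) - 25751 = (2915 + 2879) - 25751 = 5794 - 25751 = -19957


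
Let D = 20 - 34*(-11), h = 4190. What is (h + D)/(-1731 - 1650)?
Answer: -1528/1127 ≈ -1.3558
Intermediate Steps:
D = 394 (D = 20 + 374 = 394)
(h + D)/(-1731 - 1650) = (4190 + 394)/(-1731 - 1650) = 4584/(-3381) = 4584*(-1/3381) = -1528/1127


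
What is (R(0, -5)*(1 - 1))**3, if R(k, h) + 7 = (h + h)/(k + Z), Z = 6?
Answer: 0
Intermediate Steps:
R(k, h) = -7 + 2*h/(6 + k) (R(k, h) = -7 + (h + h)/(k + 6) = -7 + (2*h)/(6 + k) = -7 + 2*h/(6 + k))
(R(0, -5)*(1 - 1))**3 = (((-42 - 7*0 + 2*(-5))/(6 + 0))*(1 - 1))**3 = (((-42 + 0 - 10)/6)*0)**3 = (((1/6)*(-52))*0)**3 = (-26/3*0)**3 = 0**3 = 0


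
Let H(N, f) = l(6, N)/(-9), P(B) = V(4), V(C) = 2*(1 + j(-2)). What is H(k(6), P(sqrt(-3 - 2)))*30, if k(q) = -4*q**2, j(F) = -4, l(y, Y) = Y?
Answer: 480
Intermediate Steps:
V(C) = -6 (V(C) = 2*(1 - 4) = 2*(-3) = -6)
P(B) = -6
H(N, f) = -N/9 (H(N, f) = N/(-9) = N*(-1/9) = -N/9)
H(k(6), P(sqrt(-3 - 2)))*30 = -(-4)*6**2/9*30 = -(-4)*36/9*30 = -1/9*(-144)*30 = 16*30 = 480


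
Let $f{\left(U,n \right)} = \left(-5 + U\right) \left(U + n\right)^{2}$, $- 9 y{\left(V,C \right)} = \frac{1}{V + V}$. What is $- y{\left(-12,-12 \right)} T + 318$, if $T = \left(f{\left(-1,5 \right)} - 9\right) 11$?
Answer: $\frac{23281}{72} \approx 323.35$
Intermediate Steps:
$y{\left(V,C \right)} = - \frac{1}{18 V}$ ($y{\left(V,C \right)} = - \frac{1}{9 \left(V + V\right)} = - \frac{1}{9 \cdot 2 V} = - \frac{\frac{1}{2} \frac{1}{V}}{9} = - \frac{1}{18 V}$)
$f{\left(U,n \right)} = \left(U + n\right)^{2} \left(-5 + U\right)$
$T = -1155$ ($T = \left(\left(-1 + 5\right)^{2} \left(-5 - 1\right) - 9\right) 11 = \left(4^{2} \left(-6\right) - 9\right) 11 = \left(16 \left(-6\right) - 9\right) 11 = \left(-96 - 9\right) 11 = \left(-105\right) 11 = -1155$)
$- y{\left(-12,-12 \right)} T + 318 = - \frac{-1}{18 \left(-12\right)} \left(-1155\right) + 318 = - \frac{\left(-1\right) \left(-1\right)}{18 \cdot 12} \left(-1155\right) + 318 = \left(-1\right) \frac{1}{216} \left(-1155\right) + 318 = \left(- \frac{1}{216}\right) \left(-1155\right) + 318 = \frac{385}{72} + 318 = \frac{23281}{72}$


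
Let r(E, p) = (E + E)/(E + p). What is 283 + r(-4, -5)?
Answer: 2555/9 ≈ 283.89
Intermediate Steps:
r(E, p) = 2*E/(E + p) (r(E, p) = (2*E)/(E + p) = 2*E/(E + p))
283 + r(-4, -5) = 283 + 2*(-4)/(-4 - 5) = 283 + 2*(-4)/(-9) = 283 + 2*(-4)*(-1/9) = 283 + 8/9 = 2555/9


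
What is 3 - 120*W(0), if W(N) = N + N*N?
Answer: 3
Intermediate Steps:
W(N) = N + N**2
3 - 120*W(0) = 3 - 0*(1 + 0) = 3 - 0 = 3 - 120*0 = 3 + 0 = 3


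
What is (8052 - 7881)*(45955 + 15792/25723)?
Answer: 202141879947/25723 ≈ 7.8584e+6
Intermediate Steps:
(8052 - 7881)*(45955 + 15792/25723) = 171*(45955 + 15792*(1/25723)) = 171*(45955 + 15792/25723) = 171*(1182116257/25723) = 202141879947/25723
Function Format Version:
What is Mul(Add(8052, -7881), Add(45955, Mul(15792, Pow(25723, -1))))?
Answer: Rational(202141879947, 25723) ≈ 7.8584e+6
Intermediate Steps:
Mul(Add(8052, -7881), Add(45955, Mul(15792, Pow(25723, -1)))) = Mul(171, Add(45955, Mul(15792, Rational(1, 25723)))) = Mul(171, Add(45955, Rational(15792, 25723))) = Mul(171, Rational(1182116257, 25723)) = Rational(202141879947, 25723)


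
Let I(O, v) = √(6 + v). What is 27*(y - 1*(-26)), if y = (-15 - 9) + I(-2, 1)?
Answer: 54 + 27*√7 ≈ 125.44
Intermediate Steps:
y = -24 + √7 (y = (-15 - 9) + √(6 + 1) = -24 + √7 ≈ -21.354)
27*(y - 1*(-26)) = 27*((-24 + √7) - 1*(-26)) = 27*((-24 + √7) + 26) = 27*(2 + √7) = 54 + 27*√7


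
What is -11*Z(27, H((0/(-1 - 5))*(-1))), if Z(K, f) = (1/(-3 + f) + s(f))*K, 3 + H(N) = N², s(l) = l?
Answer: 1881/2 ≈ 940.50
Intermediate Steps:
H(N) = -3 + N²
Z(K, f) = K*(f + 1/(-3 + f)) (Z(K, f) = (1/(-3 + f) + f)*K = (f + 1/(-3 + f))*K = K*(f + 1/(-3 + f)))
-11*Z(27, H((0/(-1 - 5))*(-1))) = -297*(1 + (-3 + ((0/(-1 - 5))*(-1))²)² - 3*(-3 + ((0/(-1 - 5))*(-1))²))/(-3 + (-3 + ((0/(-1 - 5))*(-1))²)) = -297*(1 + (-3 + ((0/(-6))*(-1))²)² - 3*(-3 + ((0/(-6))*(-1))²))/(-3 + (-3 + ((0/(-6))*(-1))²)) = -297*(1 + (-3 + ((0*(-⅙))*(-1))²)² - 3*(-3 + ((0*(-⅙))*(-1))²))/(-3 + (-3 + ((0*(-⅙))*(-1))²)) = -297*(1 + (-3 + (0*(-1))²)² - 3*(-3 + (0*(-1))²))/(-3 + (-3 + (0*(-1))²)) = -297*(1 + (-3 + 0²)² - 3*(-3 + 0²))/(-3 + (-3 + 0²)) = -297*(1 + (-3 + 0)² - 3*(-3 + 0))/(-3 + (-3 + 0)) = -297*(1 + (-3)² - 3*(-3))/(-3 - 3) = -297*(1 + 9 + 9)/(-6) = -297*(-1)*19/6 = -11*(-171/2) = 1881/2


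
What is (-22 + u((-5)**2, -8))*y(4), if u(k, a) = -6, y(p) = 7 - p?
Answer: -84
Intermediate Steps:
(-22 + u((-5)**2, -8))*y(4) = (-22 - 6)*(7 - 1*4) = -28*(7 - 4) = -28*3 = -84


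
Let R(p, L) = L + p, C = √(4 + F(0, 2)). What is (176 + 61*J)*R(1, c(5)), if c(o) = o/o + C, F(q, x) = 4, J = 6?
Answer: 1084 + 1084*√2 ≈ 2617.0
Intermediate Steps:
C = 2*√2 (C = √(4 + 4) = √8 = 2*√2 ≈ 2.8284)
c(o) = 1 + 2*√2 (c(o) = o/o + 2*√2 = 1 + 2*√2)
(176 + 61*J)*R(1, c(5)) = (176 + 61*6)*((1 + 2*√2) + 1) = (176 + 366)*(2 + 2*√2) = 542*(2 + 2*√2) = 1084 + 1084*√2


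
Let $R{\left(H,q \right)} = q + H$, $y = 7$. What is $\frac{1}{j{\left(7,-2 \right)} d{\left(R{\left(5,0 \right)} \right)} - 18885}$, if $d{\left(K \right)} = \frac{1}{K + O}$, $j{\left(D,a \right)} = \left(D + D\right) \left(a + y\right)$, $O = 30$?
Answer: $- \frac{1}{18883} \approx -5.2958 \cdot 10^{-5}$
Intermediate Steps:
$R{\left(H,q \right)} = H + q$
$j{\left(D,a \right)} = 2 D \left(7 + a\right)$ ($j{\left(D,a \right)} = \left(D + D\right) \left(a + 7\right) = 2 D \left(7 + a\right)$)
$d{\left(K \right)} = \frac{1}{30 + K}$ ($d{\left(K \right)} = \frac{1}{K + 30} = \frac{1}{30 + K}$)
$\frac{1}{j{\left(7,-2 \right)} d{\left(R{\left(5,0 \right)} \right)} - 18885} = \frac{1}{\frac{2 \cdot 7 \left(7 - 2\right)}{30 + \left(5 + 0\right)} - 18885} = \frac{1}{\frac{2 \cdot 7 \cdot 5}{30 + 5} - 18885} = \frac{1}{\frac{70}{35} - 18885} = \frac{1}{70 \cdot \frac{1}{35} - 18885} = \frac{1}{2 - 18885} = \frac{1}{-18883} = - \frac{1}{18883}$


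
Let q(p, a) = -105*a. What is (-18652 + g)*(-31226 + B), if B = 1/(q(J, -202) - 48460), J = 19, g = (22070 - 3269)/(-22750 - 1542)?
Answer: 77111572206337137/132391400 ≈ 5.8245e+8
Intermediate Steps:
g = -18801/24292 (g = 18801/(-24292) = 18801*(-1/24292) = -18801/24292 ≈ -0.77396)
B = -1/27250 (B = 1/(-105*(-202) - 48460) = 1/(21210 - 48460) = 1/(-27250) = -1/27250 ≈ -3.6697e-5)
(-18652 + g)*(-31226 + B) = (-18652 - 18801/24292)*(-31226 - 1/27250) = -453113185/24292*(-850908501/27250) = 77111572206337137/132391400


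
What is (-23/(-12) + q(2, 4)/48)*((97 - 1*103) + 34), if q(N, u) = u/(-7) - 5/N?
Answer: 415/8 ≈ 51.875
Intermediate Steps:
q(N, u) = -5/N - u/7 (q(N, u) = u*(-⅐) - 5/N = -u/7 - 5/N = -5/N - u/7)
(-23/(-12) + q(2, 4)/48)*((97 - 1*103) + 34) = (-23/(-12) + (-5/2 - ⅐*4)/48)*((97 - 1*103) + 34) = (-23*(-1/12) + (-5*½ - 4/7)*(1/48))*((97 - 103) + 34) = (23/12 + (-5/2 - 4/7)*(1/48))*(-6 + 34) = (23/12 - 43/14*1/48)*28 = (23/12 - 43/672)*28 = (415/224)*28 = 415/8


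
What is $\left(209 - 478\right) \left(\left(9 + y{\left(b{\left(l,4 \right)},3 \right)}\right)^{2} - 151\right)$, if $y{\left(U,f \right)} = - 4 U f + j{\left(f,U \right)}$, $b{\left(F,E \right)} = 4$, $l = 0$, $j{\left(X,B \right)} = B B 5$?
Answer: $-411570$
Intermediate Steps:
$j{\left(X,B \right)} = 5 B^{2}$ ($j{\left(X,B \right)} = B^{2} \cdot 5 = 5 B^{2}$)
$y{\left(U,f \right)} = 5 U^{2} - 4 U f$ ($y{\left(U,f \right)} = - 4 U f + 5 U^{2} = 5 U^{2} - 4 U f$)
$\left(209 - 478\right) \left(\left(9 + y{\left(b{\left(l,4 \right)},3 \right)}\right)^{2} - 151\right) = \left(209 - 478\right) \left(\left(9 + 4 \left(\left(-4\right) 3 + 5 \cdot 4\right)\right)^{2} - 151\right) = - 269 \left(\left(9 + 4 \left(-12 + 20\right)\right)^{2} - 151\right) = - 269 \left(\left(9 + 4 \cdot 8\right)^{2} - 151\right) = - 269 \left(\left(9 + 32\right)^{2} - 151\right) = - 269 \left(41^{2} - 151\right) = - 269 \left(1681 - 151\right) = \left(-269\right) 1530 = -411570$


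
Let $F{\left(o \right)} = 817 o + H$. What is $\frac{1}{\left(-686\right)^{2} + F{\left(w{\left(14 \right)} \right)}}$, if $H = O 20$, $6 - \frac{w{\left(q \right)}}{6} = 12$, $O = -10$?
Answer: $\frac{1}{440984} \approx 2.2677 \cdot 10^{-6}$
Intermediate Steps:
$w{\left(q \right)} = -36$ ($w{\left(q \right)} = 36 - 72 = -36$)
$H = -200$ ($H = \left(-10\right) 20 = -200$)
$F{\left(o \right)} = -200 + 817 o$ ($F{\left(o \right)} = 817 o - 200 = -200 + 817 o$)
$\frac{1}{\left(-686\right)^{2} + F{\left(w{\left(14 \right)} \right)}} = \frac{1}{\left(-686\right)^{2} + \left(-200 + 817 \left(-36\right)\right)} = \frac{1}{470596 - 29612} = \frac{1}{440984}$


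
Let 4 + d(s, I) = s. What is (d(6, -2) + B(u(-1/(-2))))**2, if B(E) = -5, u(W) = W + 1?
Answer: 9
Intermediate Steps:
d(s, I) = -4 + s
u(W) = 1 + W
(d(6, -2) + B(u(-1/(-2))))**2 = ((-4 + 6) - 5)**2 = (2 - 5)**2 = (-3)**2 = 9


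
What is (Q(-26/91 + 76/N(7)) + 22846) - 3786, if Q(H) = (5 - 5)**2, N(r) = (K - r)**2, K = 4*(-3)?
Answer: 19060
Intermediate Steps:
K = -12
N(r) = (-12 - r)**2
Q(H) = 0 (Q(H) = 0**2 = 0)
(Q(-26/91 + 76/N(7)) + 22846) - 3786 = (0 + 22846) - 3786 = 22846 - 3786 = 19060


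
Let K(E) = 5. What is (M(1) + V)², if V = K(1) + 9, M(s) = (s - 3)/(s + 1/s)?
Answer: 169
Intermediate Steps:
M(s) = (-3 + s)/(s + 1/s)
V = 14 (V = 5 + 9 = 14)
(M(1) + V)² = (1*(-3 + 1)/(1 + 1²) + 14)² = (1*(-2)/(1 + 1) + 14)² = (1*(-2)/2 + 14)² = (1*(½)*(-2) + 14)² = (-1 + 14)² = 13² = 169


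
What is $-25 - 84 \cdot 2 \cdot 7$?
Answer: $-1201$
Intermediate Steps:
$-25 - 84 \cdot 2 \cdot 7 = -25 - 1176 = -1201$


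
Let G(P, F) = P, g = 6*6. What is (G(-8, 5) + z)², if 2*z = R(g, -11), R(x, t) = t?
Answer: 729/4 ≈ 182.25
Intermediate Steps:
g = 36
z = -11/2 (z = (½)*(-11) = -11/2 ≈ -5.5000)
(G(-8, 5) + z)² = (-8 - 11/2)² = (-27/2)² = 729/4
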